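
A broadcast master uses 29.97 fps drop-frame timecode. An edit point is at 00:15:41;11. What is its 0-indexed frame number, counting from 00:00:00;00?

Complete 10-minute blocks: 1, each 17982 frames → 17982.
Remaining 5 whole minutes in the current block: 1800 + 4 × 1798 = 8992 frames.
Within the current minute: 41 × 30 + 11 − 2 = 1239 (labels ;00/;01 skipped at this minute). Total = 17982 + 8992 + 1239 = 28213.

28213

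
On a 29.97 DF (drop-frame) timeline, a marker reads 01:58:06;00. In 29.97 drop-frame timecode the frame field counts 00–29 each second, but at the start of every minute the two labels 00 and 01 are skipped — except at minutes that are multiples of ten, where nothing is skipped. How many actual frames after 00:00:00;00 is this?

As if non-drop at 30 labels/s: (1 × 3600 + 58 × 60 + 6) × 30 + 0 = 212580.
Minute boundaries passed: 118; those not divisible by 10: 118 − 11 = 107; dropped labels = 2 × 107 = 214.
Actual frame index = 212580 − 214 = 212366.

212366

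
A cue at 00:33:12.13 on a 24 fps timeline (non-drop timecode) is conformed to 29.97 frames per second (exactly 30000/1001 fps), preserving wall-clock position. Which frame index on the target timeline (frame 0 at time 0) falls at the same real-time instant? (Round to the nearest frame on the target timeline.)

Source frame index: (0×3600 + 33×60 + 12) × 24 + 13 = 47821.
Real time: 47821 / (24) = 47821/24 s.
Target frame: (47821/24) × (30000/1001) = 59776250/1001 ≈ 59716.533 → 59717.

frame 59717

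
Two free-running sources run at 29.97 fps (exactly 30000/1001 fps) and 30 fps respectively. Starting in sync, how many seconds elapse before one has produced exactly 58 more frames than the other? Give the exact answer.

29029/15 seconds

The gap grows by |30 − 30000/1001| = 30/1001 frames per second.
Time for a 58-frame gap: 58 ÷ (30/1001) = 29029/15 s.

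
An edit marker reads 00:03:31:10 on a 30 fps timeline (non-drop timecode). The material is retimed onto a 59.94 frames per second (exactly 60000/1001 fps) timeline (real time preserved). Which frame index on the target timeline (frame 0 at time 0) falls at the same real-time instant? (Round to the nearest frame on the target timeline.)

frame 12667

Source frame index: (0×3600 + 3×60 + 31) × 30 + 10 = 6340.
Real time: 6340 / (30) = 634/3 s.
Target frame: (634/3) × (60000/1001) = 12680000/1001 ≈ 12667.333 → 12667.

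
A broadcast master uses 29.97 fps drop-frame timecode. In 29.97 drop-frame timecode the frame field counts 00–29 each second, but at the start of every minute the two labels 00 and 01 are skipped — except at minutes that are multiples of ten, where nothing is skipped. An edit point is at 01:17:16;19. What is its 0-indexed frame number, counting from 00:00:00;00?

138959

As if non-drop at 30 labels/s: (1 × 3600 + 17 × 60 + 16) × 30 + 19 = 139099.
Minute boundaries passed: 77; those not divisible by 10: 77 − 7 = 70; dropped labels = 2 × 70 = 140.
Actual frame index = 139099 − 140 = 138959.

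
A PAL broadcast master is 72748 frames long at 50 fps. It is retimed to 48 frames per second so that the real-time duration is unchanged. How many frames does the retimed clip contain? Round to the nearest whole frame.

69838 frames

Frames at target rate = 72748 × (48) / (50) = 1745952/25 ≈ 69838.080.
Nearest whole frame: 69838.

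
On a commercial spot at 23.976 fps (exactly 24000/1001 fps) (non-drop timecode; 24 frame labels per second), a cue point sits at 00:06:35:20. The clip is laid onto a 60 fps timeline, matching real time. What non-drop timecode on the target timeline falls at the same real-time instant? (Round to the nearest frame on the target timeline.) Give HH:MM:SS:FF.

Source frame index: (0×3600 + 6×60 + 35) × 24 + 20 = 9500.
Real time: 9500 / (24000/1001) = 19019/48 s.
Target frame: (19019/48) × (60) = 95095/4 ≈ 23773.750 → 23774.
At 60 labels/s: frame 23774 → 00:06:36:14.

00:06:36:14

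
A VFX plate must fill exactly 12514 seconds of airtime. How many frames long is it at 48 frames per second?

Frames = 12514 × 48 = 600672.

600672 frames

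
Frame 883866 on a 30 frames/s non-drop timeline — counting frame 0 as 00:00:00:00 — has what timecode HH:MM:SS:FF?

08:11:02:06

883866 ÷ 30 = 29462 full seconds, remainder 6 frames.
29462 s = 8 h 11 min 2 s.
Timecode: 08:11:02:06.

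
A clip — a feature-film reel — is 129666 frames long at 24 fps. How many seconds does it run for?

Running time = 129666 / (24) = 5402.75 s.

5402.75 seconds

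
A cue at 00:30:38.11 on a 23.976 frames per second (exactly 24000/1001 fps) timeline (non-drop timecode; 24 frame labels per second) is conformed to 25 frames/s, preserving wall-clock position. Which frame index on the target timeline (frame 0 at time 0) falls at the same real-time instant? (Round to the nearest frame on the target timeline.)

frame 46007

Source frame index: (0×3600 + 30×60 + 38) × 24 + 11 = 44123.
Real time: 44123 / (24000/1001) = 44167123/24000 s.
Target frame: (44167123/24000) × (25) = 44167123/960 ≈ 46007.420 → 46007.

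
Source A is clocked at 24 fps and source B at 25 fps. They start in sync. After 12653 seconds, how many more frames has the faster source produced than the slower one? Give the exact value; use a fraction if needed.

A emits 24 × 12653 = 303672 frames; B emits 25 × 12653 = 316325.
Difference = 12653 frames; B is ahead of A.

12653 frames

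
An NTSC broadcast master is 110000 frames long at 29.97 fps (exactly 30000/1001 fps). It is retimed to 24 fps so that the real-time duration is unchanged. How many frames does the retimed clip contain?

88088 frames

Target frames = source frames × (target rate / source rate) = 110000 × (24)/(30000/1001) = 110000 × 1001/1250 = 88088.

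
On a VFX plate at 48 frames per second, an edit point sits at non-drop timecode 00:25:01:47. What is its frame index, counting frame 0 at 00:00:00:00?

72095

Total seconds to the label: (0 × 3600 + 25 × 60 + 1) = 1501.
Frame index = 1501 × 48 + 47 = 72095.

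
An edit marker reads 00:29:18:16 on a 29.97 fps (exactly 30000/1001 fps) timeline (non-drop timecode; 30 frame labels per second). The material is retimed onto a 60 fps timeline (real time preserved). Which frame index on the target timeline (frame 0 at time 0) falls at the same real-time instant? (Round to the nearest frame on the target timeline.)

frame 105618

Source frame index: (0×3600 + 29×60 + 18) × 30 + 16 = 52756.
Real time: 52756 / (30000/1001) = 13202189/7500 s.
Target frame: (13202189/7500) × (60) = 13202189/125 ≈ 105617.512 → 105618.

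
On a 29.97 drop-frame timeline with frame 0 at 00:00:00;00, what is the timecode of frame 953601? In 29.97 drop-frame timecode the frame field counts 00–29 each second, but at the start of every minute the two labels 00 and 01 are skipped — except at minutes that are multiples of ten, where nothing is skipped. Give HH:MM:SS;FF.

08:50:18;15

Ten DF minutes hold 17982 frames, so frame 953601 lies in block 53 (frames 953046–971027) with 555 frames into that block.
The block's first minute is 1800 frames and the rest 1798 each; 555 frames reaches minute 0, so 53 × 18 + 0 × 2 = 954 labels have been skipped so far.
Adding those back, label number 953601 + 954 = 954555 at 30 labels/s is 31818 s + 15 f = 8 h 50 min 18 s frame 15, i.e. 08:50:18;15.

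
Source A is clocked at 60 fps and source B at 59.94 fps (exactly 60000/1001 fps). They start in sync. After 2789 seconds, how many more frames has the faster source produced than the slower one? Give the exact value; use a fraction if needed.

167340/1001 frames

A emits 60 × 2789 = 167340 frames; B emits 60000/1001 × 2789 = 167340000/1001.
Difference = 167340/1001 frames (≈ 167.1728); B is behind A.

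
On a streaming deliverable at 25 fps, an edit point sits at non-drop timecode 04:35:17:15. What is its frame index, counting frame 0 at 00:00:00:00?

Total seconds to the label: (4 × 3600 + 35 × 60 + 17) = 16517.
Frame index = 16517 × 25 + 15 = 412940.

412940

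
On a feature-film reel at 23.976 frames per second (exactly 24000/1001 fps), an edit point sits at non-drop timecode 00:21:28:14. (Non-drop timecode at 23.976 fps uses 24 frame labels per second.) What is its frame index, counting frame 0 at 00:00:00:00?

frame 30926

Total seconds to the label: (0 × 3600 + 21 × 60 + 28) = 1288.
Frame index = 1288 × 24 + 14 = 30926.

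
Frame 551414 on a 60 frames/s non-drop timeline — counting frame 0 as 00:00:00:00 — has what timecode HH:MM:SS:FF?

551414 ÷ 60 = 9190 full seconds, remainder 14 frames.
9190 s = 2 h 33 min 10 s.
Timecode: 02:33:10:14.

02:33:10:14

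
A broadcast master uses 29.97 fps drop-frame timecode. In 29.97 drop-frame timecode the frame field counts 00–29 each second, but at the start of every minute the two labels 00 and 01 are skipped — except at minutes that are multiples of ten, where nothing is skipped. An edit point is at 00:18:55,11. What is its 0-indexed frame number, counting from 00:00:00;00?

Complete 10-minute blocks: 1, each 17982 frames → 17982.
Remaining 8 whole minutes in the current block: 1800 + 7 × 1798 = 14386 frames.
Within the current minute: 55 × 30 + 11 − 2 = 1659 (labels ;00/;01 skipped at this minute). Total = 17982 + 14386 + 1659 = 34027.

34027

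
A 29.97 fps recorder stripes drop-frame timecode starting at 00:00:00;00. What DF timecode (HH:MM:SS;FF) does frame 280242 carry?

02:35:50;22

Ten DF minutes hold 17982 frames, so frame 280242 lies in block 15 (frames 269730–287711) with 10512 frames into that block.
The block's first minute is 1800 frames and the rest 1798 each; 10512 frames reaches minute 5, so 15 × 18 + 5 × 2 = 280 labels have been skipped so far.
Adding those back, label number 280242 + 280 = 280522 at 30 labels/s is 9350 s + 22 f = 2 h 35 min 50 s frame 22, i.e. 02:35:50;22.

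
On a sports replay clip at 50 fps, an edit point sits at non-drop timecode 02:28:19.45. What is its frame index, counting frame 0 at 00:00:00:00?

Total seconds to the label: (2 × 3600 + 28 × 60 + 19) = 8899.
Frame index = 8899 × 50 + 45 = 444995.

444995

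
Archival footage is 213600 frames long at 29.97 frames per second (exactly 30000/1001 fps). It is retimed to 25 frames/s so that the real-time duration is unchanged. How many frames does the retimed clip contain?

Target frames = source frames × (target rate / source rate) = 213600 × (25)/(30000/1001) = 213600 × 1001/1200 = 178178.

178178 frames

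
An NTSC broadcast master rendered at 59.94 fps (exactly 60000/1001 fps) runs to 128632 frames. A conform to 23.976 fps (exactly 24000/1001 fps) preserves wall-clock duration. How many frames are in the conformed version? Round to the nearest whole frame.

51453 frames

Frames at target rate = 128632 × (24000/1001) / (60000/1001) = 257264/5 ≈ 51452.800.
Nearest whole frame: 51453.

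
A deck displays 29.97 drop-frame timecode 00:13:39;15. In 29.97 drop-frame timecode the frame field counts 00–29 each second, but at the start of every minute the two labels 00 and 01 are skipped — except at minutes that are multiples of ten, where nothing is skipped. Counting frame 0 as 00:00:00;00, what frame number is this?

24561

As if non-drop at 30 labels/s: (0 × 3600 + 13 × 60 + 39) × 30 + 15 = 24585.
Minute boundaries passed: 13; those not divisible by 10: 13 − 1 = 12; dropped labels = 2 × 12 = 24.
Actual frame index = 24585 − 24 = 24561.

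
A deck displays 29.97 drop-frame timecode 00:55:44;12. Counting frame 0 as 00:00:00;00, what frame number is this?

As if non-drop at 30 labels/s: (0 × 3600 + 55 × 60 + 44) × 30 + 12 = 100332.
Minute boundaries passed: 55; those not divisible by 10: 55 − 5 = 50; dropped labels = 2 × 50 = 100.
Actual frame index = 100332 − 100 = 100232.

100232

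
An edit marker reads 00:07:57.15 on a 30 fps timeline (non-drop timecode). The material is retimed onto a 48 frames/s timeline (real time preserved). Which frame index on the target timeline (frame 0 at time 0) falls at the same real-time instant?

frame 22920

Source frame index: (0×3600 + 7×60 + 57) × 30 + 15 = 14325.
Real time: 14325 / (30) = 955/2 s.
Target frame: (955/2) × (48) = 22920.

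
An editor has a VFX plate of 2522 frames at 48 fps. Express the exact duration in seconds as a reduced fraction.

Running time = 2522 ÷ (48) = 2522 × 1/48 = 1261/24 s.

1261/24 seconds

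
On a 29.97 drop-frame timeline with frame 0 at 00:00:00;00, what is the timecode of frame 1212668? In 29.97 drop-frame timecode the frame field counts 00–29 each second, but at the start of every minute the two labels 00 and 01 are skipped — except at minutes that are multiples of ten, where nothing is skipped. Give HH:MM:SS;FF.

Ten DF minutes hold 17982 frames, so frame 1212668 lies in block 67 (frames 1204794–1222775) with 7874 frames into that block.
The block's first minute is 1800 frames and the rest 1798 each; 7874 frames reaches minute 4, so 67 × 18 + 4 × 2 = 1214 labels have been skipped so far.
Adding those back, label number 1212668 + 1214 = 1213882 at 30 labels/s is 40462 s + 22 f = 11 h 14 min 22 s frame 22, i.e. 11:14:22;22.

11:14:22;22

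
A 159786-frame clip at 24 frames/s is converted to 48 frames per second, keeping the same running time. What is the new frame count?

319572 frames

Target frames = source frames × (target rate / source rate) = 159786 × (48)/(24) = 159786 × 2 = 319572.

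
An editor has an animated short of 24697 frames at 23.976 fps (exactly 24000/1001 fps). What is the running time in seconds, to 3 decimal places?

1030.071 seconds

Running time = 24697 × 1001/24000 = 24721697/24000 s ≈ 1030.071 s.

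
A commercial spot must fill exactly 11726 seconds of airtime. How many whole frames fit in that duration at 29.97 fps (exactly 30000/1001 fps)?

Frames = 11726 × 30000/1001 = 2460000/7 ≈ 351428.5714.
Complete frames: 351428.

351428 frames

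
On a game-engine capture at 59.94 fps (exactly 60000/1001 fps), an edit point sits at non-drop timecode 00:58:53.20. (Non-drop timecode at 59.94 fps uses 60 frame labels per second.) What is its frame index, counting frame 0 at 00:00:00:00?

frame 212000

Total seconds to the label: (0 × 3600 + 58 × 60 + 53) = 3533.
Frame index = 3533 × 60 + 20 = 212000.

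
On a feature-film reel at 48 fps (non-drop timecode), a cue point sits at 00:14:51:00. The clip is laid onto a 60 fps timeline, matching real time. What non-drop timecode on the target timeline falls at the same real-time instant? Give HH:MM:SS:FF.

00:14:51:00

Source frame index: (0×3600 + 14×60 + 51) × 48 + 0 = 42768.
Real time: 42768 / (48) = 891 s.
Target frame: (891) × (60) = 53460.
At 60 labels/s: frame 53460 → 00:14:51:00.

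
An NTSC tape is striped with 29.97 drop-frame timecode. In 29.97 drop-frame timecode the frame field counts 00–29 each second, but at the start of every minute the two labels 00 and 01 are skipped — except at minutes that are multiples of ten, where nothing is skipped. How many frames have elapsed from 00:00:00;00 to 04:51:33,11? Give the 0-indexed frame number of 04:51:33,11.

524277

As if non-drop at 30 labels/s: (4 × 3600 + 51 × 60 + 33) × 30 + 11 = 524801.
Minute boundaries passed: 291; those not divisible by 10: 291 − 29 = 262; dropped labels = 2 × 262 = 524.
Actual frame index = 524801 − 524 = 524277.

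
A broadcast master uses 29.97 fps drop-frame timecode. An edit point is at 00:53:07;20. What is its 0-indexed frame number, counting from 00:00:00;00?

Complete 10-minute blocks: 5, each 17982 frames → 89910.
Remaining 3 whole minutes in the current block: 1800 + 2 × 1798 = 5396 frames.
Within the current minute: 7 × 30 + 20 − 2 = 228 (labels ;00/;01 skipped at this minute). Total = 89910 + 5396 + 228 = 95534.

95534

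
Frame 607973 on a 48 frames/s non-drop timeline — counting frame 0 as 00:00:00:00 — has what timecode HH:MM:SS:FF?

607973 ÷ 48 = 12666 full seconds, remainder 5 frames.
12666 s = 3 h 31 min 6 s.
Timecode: 03:31:06:05.

03:31:06:05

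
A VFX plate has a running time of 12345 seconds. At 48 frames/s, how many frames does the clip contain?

Frames = 12345 × 48 = 592560.

592560 frames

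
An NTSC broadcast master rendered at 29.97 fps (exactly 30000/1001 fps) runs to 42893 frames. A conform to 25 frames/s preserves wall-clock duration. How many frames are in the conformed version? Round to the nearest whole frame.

Frames at target rate = 42893 × (25) / (30000/1001) = 42935893/1200 ≈ 35779.911.
Nearest whole frame: 35780.

35780 frames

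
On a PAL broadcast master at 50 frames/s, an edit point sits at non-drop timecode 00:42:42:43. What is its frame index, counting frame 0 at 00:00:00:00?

Total seconds to the label: (0 × 3600 + 42 × 60 + 42) = 2562.
Frame index = 2562 × 50 + 43 = 128143.

128143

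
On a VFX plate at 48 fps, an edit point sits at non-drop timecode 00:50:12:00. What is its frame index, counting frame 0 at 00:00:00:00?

frame 144576

Total seconds to the label: (0 × 3600 + 50 × 60 + 12) = 3012.
Frame index = 3012 × 48 + 0 = 144576.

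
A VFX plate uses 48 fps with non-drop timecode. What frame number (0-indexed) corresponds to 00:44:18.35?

frame 127619

Total seconds to the label: (0 × 3600 + 44 × 60 + 18) = 2658.
Frame index = 2658 × 48 + 35 = 127619.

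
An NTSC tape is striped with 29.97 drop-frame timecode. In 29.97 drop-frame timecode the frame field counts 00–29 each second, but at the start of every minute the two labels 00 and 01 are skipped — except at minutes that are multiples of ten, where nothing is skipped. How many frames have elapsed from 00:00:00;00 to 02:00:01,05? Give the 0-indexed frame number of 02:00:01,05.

As if non-drop at 30 labels/s: (2 × 3600 + 0 × 60 + 1) × 30 + 5 = 216035.
Minute boundaries passed: 120; those not divisible by 10: 120 − 12 = 108; dropped labels = 2 × 108 = 216.
Actual frame index = 216035 − 216 = 215819.

215819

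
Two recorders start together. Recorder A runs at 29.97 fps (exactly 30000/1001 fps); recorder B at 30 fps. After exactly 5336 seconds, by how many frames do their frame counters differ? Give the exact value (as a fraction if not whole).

A emits 30000/1001 × 5336 = 160080000/1001 frames; B emits 30 × 5336 = 160080.
Difference = 160080/1001 frames (≈ 159.9201); B is ahead of A.

160080/1001 frames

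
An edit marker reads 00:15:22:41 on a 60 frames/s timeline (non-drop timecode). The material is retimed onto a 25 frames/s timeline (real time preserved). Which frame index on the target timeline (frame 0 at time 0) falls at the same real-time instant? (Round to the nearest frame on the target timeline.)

frame 23067

Source frame index: (0×3600 + 15×60 + 22) × 60 + 41 = 55361.
Real time: 55361 / (60) = 55361/60 s.
Target frame: (55361/60) × (25) = 276805/12 ≈ 23067.083 → 23067.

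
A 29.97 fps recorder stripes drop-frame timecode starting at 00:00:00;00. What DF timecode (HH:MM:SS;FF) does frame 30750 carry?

00:17:06;02

Ten DF minutes hold 17982 frames, so frame 30750 lies in block 1 (frames 17982–35963) with 12768 frames into that block.
The block's first minute is 1800 frames and the rest 1798 each; 12768 frames reaches minute 7, so 1 × 18 + 7 × 2 = 32 labels have been skipped so far.
Adding those back, label number 30750 + 32 = 30782 at 30 labels/s is 1026 s + 2 f = 0 h 17 min 6 s frame 2, i.e. 00:17:06;02.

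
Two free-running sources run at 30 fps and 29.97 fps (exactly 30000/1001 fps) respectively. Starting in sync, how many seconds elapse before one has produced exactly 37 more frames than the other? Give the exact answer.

37037/30 seconds

The gap grows by |30000/1001 − 30| = 30/1001 frames per second.
Time for a 37-frame gap: 37 ÷ (30/1001) = 37037/30 s.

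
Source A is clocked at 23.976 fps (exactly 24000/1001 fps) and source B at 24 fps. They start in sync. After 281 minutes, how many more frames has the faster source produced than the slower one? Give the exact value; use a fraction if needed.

404640/1001 frames

281 min = 16860 s.
A emits 24000/1001 × 16860 = 404640000/1001 frames; B emits 24 × 16860 = 404640.
Difference = 404640/1001 frames (≈ 404.2358); B is ahead of A.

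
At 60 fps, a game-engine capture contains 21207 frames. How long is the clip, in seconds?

353.45 seconds

Running time = 21207 / (60) = 353.45 s.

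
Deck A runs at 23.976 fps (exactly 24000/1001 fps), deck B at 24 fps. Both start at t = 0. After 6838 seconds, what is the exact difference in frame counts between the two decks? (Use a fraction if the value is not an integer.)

12624/77 frames

A emits 24000/1001 × 6838 = 12624000/77 frames; B emits 24 × 6838 = 164112.
Difference = 12624/77 frames (≈ 163.9481); B is ahead of A.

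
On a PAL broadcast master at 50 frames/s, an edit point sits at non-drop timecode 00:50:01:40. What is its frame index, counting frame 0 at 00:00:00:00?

frame 150090

Total seconds to the label: (0 × 3600 + 50 × 60 + 1) = 3001.
Frame index = 3001 × 50 + 40 = 150090.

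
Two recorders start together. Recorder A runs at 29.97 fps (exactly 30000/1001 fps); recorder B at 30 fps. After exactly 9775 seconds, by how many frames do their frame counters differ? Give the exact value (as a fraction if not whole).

293250/1001 frames

A emits 30000/1001 × 9775 = 293250000/1001 frames; B emits 30 × 9775 = 293250.
Difference = 293250/1001 frames (≈ 292.9570); B is ahead of A.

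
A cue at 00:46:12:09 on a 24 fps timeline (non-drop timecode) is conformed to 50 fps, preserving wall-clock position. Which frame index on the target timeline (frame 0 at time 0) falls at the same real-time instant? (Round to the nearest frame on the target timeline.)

Source frame index: (0×3600 + 46×60 + 12) × 24 + 9 = 66537.
Real time: 66537 / (24) = 22179/8 s.
Target frame: (22179/8) × (50) = 554475/4 ≈ 138618.750 → 138619.

frame 138619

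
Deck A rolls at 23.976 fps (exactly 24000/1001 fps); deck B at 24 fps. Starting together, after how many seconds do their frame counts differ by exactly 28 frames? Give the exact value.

The gap grows by |24 − 24000/1001| = 24/1001 frames per second.
Time for a 28-frame gap: 28 ÷ (24/1001) = 7007/6 s.

7007/6 seconds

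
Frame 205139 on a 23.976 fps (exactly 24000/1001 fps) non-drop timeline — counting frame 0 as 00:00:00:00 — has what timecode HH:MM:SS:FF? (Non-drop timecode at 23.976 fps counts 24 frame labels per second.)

02:22:27:11

205139 ÷ 24 = 8547 full seconds, remainder 11 frames.
8547 s = 2 h 22 min 27 s.
Timecode: 02:22:27:11.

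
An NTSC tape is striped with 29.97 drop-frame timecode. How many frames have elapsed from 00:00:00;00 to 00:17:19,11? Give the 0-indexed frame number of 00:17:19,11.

31149

As if non-drop at 30 labels/s: (0 × 3600 + 17 × 60 + 19) × 30 + 11 = 31181.
Minute boundaries passed: 17; those not divisible by 10: 17 − 1 = 16; dropped labels = 2 × 16 = 32.
Actual frame index = 31181 − 32 = 31149.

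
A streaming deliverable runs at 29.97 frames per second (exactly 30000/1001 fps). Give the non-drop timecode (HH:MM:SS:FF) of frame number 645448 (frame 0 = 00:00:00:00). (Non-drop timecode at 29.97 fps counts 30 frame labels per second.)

05:58:34:28

645448 ÷ 30 = 21514 full seconds, remainder 28 frames.
21514 s = 5 h 58 min 34 s.
Timecode: 05:58:34:28.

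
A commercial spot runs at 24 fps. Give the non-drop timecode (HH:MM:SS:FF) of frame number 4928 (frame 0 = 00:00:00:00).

00:03:25:08

4928 ÷ 24 = 205 full seconds, remainder 8 frames.
205 s = 0 h 3 min 25 s.
Timecode: 00:03:25:08.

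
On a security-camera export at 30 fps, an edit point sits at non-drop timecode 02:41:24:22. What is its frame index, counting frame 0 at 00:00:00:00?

Total seconds to the label: (2 × 3600 + 41 × 60 + 24) = 9684.
Frame index = 9684 × 30 + 22 = 290542.

290542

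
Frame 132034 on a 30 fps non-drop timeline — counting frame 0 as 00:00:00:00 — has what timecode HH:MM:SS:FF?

01:13:21:04

132034 ÷ 30 = 4401 full seconds, remainder 4 frames.
4401 s = 1 h 13 min 21 s.
Timecode: 01:13:21:04.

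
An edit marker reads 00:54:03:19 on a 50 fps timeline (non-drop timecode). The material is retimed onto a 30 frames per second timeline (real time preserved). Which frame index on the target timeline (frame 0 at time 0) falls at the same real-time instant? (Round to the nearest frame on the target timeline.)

Source frame index: (0×3600 + 54×60 + 3) × 50 + 19 = 162169.
Real time: 162169 / (50) = 162169/50 s.
Target frame: (162169/50) × (30) = 486507/5 ≈ 97301.400 → 97301.

frame 97301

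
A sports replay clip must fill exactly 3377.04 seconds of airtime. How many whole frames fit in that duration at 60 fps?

202622 frames

Frames = 3377.04 × 60 = 1013112/5 ≈ 202622.4000.
Complete frames: 202622.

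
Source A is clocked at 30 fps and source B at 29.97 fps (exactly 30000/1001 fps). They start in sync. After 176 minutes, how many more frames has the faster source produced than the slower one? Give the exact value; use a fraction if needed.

176 min = 10560 s.
A emits 30 × 10560 = 316800 frames; B emits 30000/1001 × 10560 = 28800000/91.
Difference = 28800/91 frames (≈ 316.4835); B is behind A.

28800/91 frames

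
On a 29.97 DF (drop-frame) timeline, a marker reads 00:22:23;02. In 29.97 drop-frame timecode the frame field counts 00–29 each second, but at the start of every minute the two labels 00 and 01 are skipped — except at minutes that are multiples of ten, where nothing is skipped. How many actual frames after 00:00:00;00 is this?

As if non-drop at 30 labels/s: (0 × 3600 + 22 × 60 + 23) × 30 + 2 = 40292.
Minute boundaries passed: 22; those not divisible by 10: 22 − 2 = 20; dropped labels = 2 × 20 = 40.
Actual frame index = 40292 − 40 = 40252.

40252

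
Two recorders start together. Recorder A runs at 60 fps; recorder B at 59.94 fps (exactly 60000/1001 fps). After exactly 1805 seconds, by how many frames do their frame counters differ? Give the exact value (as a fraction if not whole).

A emits 60 × 1805 = 108300 frames; B emits 60000/1001 × 1805 = 108300000/1001.
Difference = 108300/1001 frames (≈ 108.1918); B is behind A.

108300/1001 frames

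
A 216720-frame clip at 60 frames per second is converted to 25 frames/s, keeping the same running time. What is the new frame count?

Target frames = source frames × (target rate / source rate) = 216720 × (25)/(60) = 216720 × 5/12 = 90300.

90300 frames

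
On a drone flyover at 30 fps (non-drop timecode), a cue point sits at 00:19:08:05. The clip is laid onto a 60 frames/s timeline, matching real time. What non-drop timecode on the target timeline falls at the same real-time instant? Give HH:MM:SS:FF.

00:19:08:10

Source frame index: (0×3600 + 19×60 + 8) × 30 + 5 = 34445.
Real time: 34445 / (30) = 6889/6 s.
Target frame: (6889/6) × (60) = 68890.
At 60 labels/s: frame 68890 → 00:19:08:10.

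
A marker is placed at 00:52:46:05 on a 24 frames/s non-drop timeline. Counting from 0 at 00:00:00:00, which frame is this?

Total seconds to the label: (0 × 3600 + 52 × 60 + 46) = 3166.
Frame index = 3166 × 24 + 5 = 75989.

frame 75989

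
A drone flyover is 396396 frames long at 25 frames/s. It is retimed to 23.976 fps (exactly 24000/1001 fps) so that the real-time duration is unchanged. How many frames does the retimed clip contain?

Target frames = source frames × (target rate / source rate) = 396396 × (24000/1001)/(25) = 396396 × 960/1001 = 380160.

380160 frames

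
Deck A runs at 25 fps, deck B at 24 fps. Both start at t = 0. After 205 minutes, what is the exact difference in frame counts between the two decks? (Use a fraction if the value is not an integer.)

12300 frames

205 min = 12300 s.
A emits 25 × 12300 = 307500 frames; B emits 24 × 12300 = 295200.
Difference = 12300 frames; B is behind A.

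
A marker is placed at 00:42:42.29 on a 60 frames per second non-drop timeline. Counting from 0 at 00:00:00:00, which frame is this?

Total seconds to the label: (0 × 3600 + 42 × 60 + 42) = 2562.
Frame index = 2562 × 60 + 29 = 153749.

frame 153749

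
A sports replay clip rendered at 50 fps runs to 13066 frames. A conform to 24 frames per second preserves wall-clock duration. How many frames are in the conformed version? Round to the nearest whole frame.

6272 frames

Frames at target rate = 13066 × (24) / (50) = 156792/25 ≈ 6271.680.
Nearest whole frame: 6272.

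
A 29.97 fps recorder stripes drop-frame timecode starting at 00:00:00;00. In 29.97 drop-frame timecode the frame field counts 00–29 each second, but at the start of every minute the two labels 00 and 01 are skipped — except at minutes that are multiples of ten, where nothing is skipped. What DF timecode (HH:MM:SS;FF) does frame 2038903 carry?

Ten DF minutes hold 17982 frames, so frame 2038903 lies in block 113 (frames 2031966–2049947) with 6937 frames into that block.
The block's first minute is 1800 frames and the rest 1798 each; 6937 frames reaches minute 3, so 113 × 18 + 3 × 2 = 2040 labels have been skipped so far.
Adding those back, label number 2038903 + 2040 = 2040943 at 30 labels/s is 68031 s + 13 f = 18 h 53 min 51 s frame 13, i.e. 18:53:51;13.

18:53:51;13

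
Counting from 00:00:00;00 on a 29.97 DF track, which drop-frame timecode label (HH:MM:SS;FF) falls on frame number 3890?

00:02:09;24

Ten DF minutes hold 17982 frames, so frame 3890 lies in block 0 (frames 0–17981) with 3890 frames into that block.
The block's first minute is 1800 frames and the rest 1798 each; 3890 frames reaches minute 2, so 0 × 18 + 2 × 2 = 4 labels have been skipped so far.
Adding those back, label number 3890 + 4 = 3894 at 30 labels/s is 129 s + 24 f = 0 h 2 min 9 s frame 24, i.e. 00:02:09;24.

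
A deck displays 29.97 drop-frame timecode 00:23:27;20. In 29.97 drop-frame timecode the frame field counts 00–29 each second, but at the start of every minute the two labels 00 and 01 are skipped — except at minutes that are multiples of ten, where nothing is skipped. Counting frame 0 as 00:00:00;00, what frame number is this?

42188

As if non-drop at 30 labels/s: (0 × 3600 + 23 × 60 + 27) × 30 + 20 = 42230.
Minute boundaries passed: 23; those not divisible by 10: 23 − 2 = 21; dropped labels = 2 × 21 = 42.
Actual frame index = 42230 − 42 = 42188.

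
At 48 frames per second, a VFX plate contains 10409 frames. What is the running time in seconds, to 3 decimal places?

216.854 seconds

Running time = 10409 × 1/48 = 10409/48 s ≈ 216.854 s.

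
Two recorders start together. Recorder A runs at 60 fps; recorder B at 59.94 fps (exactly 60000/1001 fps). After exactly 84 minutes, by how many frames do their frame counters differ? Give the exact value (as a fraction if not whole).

43200/143 frames

84 min = 5040 s.
A emits 60 × 5040 = 302400 frames; B emits 60000/1001 × 5040 = 43200000/143.
Difference = 43200/143 frames (≈ 302.0979); B is behind A.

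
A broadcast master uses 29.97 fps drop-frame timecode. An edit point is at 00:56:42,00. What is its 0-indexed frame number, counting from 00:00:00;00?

As if non-drop at 30 labels/s: (0 × 3600 + 56 × 60 + 42) × 30 + 0 = 102060.
Minute boundaries passed: 56; those not divisible by 10: 56 − 5 = 51; dropped labels = 2 × 51 = 102.
Actual frame index = 102060 − 102 = 101958.

101958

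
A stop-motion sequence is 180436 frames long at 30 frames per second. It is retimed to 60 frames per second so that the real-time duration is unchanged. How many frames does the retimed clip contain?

360872 frames

Target frames = source frames × (target rate / source rate) = 180436 × (60)/(30) = 180436 × 2 = 360872.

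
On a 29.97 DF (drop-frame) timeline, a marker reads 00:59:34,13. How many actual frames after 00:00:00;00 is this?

As if non-drop at 30 labels/s: (0 × 3600 + 59 × 60 + 34) × 30 + 13 = 107233.
Minute boundaries passed: 59; those not divisible by 10: 59 − 5 = 54; dropped labels = 2 × 54 = 108.
Actual frame index = 107233 − 108 = 107125.

107125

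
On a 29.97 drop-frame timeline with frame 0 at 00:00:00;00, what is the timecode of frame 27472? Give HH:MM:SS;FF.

00:15:16;20

Ten DF minutes hold 17982 frames, so frame 27472 lies in block 1 (frames 17982–35963) with 9490 frames into that block.
The block's first minute is 1800 frames and the rest 1798 each; 9490 frames reaches minute 5, so 1 × 18 + 5 × 2 = 28 labels have been skipped so far.
Adding those back, label number 27472 + 28 = 27500 at 30 labels/s is 916 s + 20 f = 0 h 15 min 16 s frame 20, i.e. 00:15:16;20.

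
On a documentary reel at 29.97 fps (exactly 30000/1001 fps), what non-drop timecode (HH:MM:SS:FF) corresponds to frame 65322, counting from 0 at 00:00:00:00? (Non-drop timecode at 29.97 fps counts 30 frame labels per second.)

65322 ÷ 30 = 2177 full seconds, remainder 12 frames.
2177 s = 0 h 36 min 17 s.
Timecode: 00:36:17:12.

00:36:17:12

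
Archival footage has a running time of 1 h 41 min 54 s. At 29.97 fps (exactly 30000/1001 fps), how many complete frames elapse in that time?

183236 frames

1 h 41 min 54 s = 6114 s.
Frames = 6114 × 30000/1001 = 183420000/1001 ≈ 183236.7632.
Complete frames: 183236.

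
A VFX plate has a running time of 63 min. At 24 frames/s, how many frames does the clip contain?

90720 frames

63 min = 3780 s.
Frames = 3780 × 24 = 90720.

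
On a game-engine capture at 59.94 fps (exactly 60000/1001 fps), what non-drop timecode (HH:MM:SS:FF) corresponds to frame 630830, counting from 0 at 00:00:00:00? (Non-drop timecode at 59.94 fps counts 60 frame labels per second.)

630830 ÷ 60 = 10513 full seconds, remainder 50 frames.
10513 s = 2 h 55 min 13 s.
Timecode: 02:55:13:50.

02:55:13:50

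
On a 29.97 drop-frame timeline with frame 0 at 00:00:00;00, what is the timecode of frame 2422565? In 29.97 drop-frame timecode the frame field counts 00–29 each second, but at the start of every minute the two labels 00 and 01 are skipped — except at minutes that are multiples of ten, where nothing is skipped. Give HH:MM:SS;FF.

Ten DF minutes hold 17982 frames, so frame 2422565 lies in block 134 (frames 2409588–2427569) with 12977 frames into that block.
The block's first minute is 1800 frames and the rest 1798 each; 12977 frames reaches minute 7, so 134 × 18 + 7 × 2 = 2426 labels have been skipped so far.
Adding those back, label number 2422565 + 2426 = 2424991 at 30 labels/s is 80833 s + 1 f = 22 h 27 min 13 s frame 1, i.e. 22:27:13;01.

22:27:13;01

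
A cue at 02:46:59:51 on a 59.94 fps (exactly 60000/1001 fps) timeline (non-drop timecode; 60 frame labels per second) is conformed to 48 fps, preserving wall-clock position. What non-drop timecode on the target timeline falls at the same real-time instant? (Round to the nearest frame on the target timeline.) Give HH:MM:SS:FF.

02:47:09:42

Source frame index: (2×3600 + 46×60 + 59) × 60 + 51 = 601191.
Real time: 601191 / (60000/1001) = 200597397/20000 s.
Target frame: (200597397/20000) × (48) = 601792191/1250 ≈ 481433.753 → 481434.
At 48 labels/s: frame 481434 → 02:47:09:42.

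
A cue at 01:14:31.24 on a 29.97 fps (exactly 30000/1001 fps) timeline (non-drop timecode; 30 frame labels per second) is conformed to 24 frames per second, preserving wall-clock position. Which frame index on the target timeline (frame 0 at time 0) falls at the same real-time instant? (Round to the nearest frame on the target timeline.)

Source frame index: (1×3600 + 14×60 + 31) × 30 + 24 = 134154.
Real time: 134154 / (30000/1001) = 22381359/5000 s.
Target frame: (22381359/5000) × (24) = 67144077/625 ≈ 107430.523 → 107431.

frame 107431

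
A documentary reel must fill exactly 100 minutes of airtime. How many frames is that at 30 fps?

180000 frames

100 min = 6000 s.
Frames = 6000 × 30 = 180000.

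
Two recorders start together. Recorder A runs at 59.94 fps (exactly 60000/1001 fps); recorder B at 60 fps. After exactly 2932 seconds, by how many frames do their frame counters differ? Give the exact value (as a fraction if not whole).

A emits 60000/1001 × 2932 = 175920000/1001 frames; B emits 60 × 2932 = 175920.
Difference = 175920/1001 frames (≈ 175.7443); B is ahead of A.

175920/1001 frames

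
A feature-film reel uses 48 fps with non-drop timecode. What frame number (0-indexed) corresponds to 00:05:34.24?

Total seconds to the label: (0 × 3600 + 5 × 60 + 34) = 334.
Frame index = 334 × 48 + 24 = 16056.

16056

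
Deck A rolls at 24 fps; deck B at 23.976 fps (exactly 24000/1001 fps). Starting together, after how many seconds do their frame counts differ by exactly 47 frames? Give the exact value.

47047/24 seconds

The gap grows by |24000/1001 − 24| = 24/1001 frames per second.
Time for a 47-frame gap: 47 ÷ (24/1001) = 47047/24 s.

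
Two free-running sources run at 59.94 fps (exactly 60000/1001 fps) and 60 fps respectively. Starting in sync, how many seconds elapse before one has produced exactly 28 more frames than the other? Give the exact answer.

7007/15 seconds

The gap grows by |60 − 60000/1001| = 60/1001 frames per second.
Time for a 28-frame gap: 28 ÷ (60/1001) = 7007/15 s.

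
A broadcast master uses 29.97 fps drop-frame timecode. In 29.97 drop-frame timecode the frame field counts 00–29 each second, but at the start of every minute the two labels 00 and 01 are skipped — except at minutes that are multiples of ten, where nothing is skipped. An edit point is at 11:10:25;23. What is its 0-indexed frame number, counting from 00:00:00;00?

Complete 10-minute blocks: 67, each 17982 frames → 1204794.
Remaining 0 whole minutes in the current block: 0 frames.
Within the current minute: 25 × 30 + 23 = 773. Total = 1204794 + 0 + 773 = 1205567.

1205567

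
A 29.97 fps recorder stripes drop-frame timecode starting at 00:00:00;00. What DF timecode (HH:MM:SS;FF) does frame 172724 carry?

01:36:03;08

Each 10-minute DF block holds 10 × 60 × 30 − 9 × 2 = 17982 frames. 172724 ÷ 17982 → 9 full blocks, remainder 10886.
Within the partial block the first minute is 1800 frames and each further minute 1798, so 6 further minute boundaries passed. Total skipped labels = 18 × 9 + 2 × 6 = 174.
Non-drop label index = 172724 + 174 = 172898; at 30 labels/s that is 01:36:03:08, i.e. DF 01:36:03;08.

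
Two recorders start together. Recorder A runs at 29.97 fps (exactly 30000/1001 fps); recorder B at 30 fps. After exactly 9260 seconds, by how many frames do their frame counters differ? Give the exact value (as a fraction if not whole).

A emits 30000/1001 × 9260 = 277800000/1001 frames; B emits 30 × 9260 = 277800.
Difference = 277800/1001 frames (≈ 277.5225); B is ahead of A.

277800/1001 frames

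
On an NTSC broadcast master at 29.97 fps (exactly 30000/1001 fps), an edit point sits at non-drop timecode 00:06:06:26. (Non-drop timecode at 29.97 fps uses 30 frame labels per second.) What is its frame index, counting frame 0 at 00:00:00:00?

Total seconds to the label: (0 × 3600 + 6 × 60 + 6) = 366.
Frame index = 366 × 30 + 26 = 11006.

frame 11006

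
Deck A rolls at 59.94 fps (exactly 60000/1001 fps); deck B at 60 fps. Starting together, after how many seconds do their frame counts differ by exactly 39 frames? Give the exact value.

650.65 seconds

The gap grows by |60 − 60000/1001| = 60/1001 frames per second.
Time for a 39-frame gap: 39 ÷ (60/1001) = 650.65 s.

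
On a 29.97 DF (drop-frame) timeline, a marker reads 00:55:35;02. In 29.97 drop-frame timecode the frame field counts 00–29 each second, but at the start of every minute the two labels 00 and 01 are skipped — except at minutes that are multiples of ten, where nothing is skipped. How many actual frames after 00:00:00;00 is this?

Complete 10-minute blocks: 5, each 17982 frames → 89910.
Remaining 5 whole minutes in the current block: 1800 + 4 × 1798 = 8992 frames.
Within the current minute: 35 × 30 + 2 − 2 = 1050 (labels ;00/;01 skipped at this minute). Total = 89910 + 8992 + 1050 = 99952.

99952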